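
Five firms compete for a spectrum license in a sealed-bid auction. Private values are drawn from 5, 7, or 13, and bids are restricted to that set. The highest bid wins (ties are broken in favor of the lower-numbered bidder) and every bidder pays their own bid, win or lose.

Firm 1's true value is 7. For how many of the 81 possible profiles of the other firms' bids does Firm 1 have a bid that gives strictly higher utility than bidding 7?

66

Others bid (5, 5, 5, 5): truth gives 0; bid 5 gives 2 > 0. Violating.
Others bid (5, 5, 5, 13): truth gives -7; bid 5 gives -5 > -7. Violating.
Others bid (5, 5, 7, 13): truth gives -7; bid 5 gives -5 > -7. Violating.
Others bid (5, 5, 13, 5): truth gives -7; bid 5 gives -5 > -7. Violating.
Others bid (5, 5, 5, 7): truth gives 0; no alternative beats it.
Others bid (5, 5, 7, 5): truth gives 0; no alternative beats it.
(Checking all 81 profiles: 66 have a profitable deviation, 15 do not.)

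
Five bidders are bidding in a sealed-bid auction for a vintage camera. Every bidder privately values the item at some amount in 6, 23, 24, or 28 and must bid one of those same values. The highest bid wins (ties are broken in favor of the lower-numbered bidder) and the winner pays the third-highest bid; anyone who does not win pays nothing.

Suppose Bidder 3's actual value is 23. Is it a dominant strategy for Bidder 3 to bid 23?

No

Consider the case where Bidder 1 bids 6, Bidder 2 bids 6, Bidder 4 bids 6 and Bidder 5 bids 24.
Truthful bid 23: loses, pays 0, utility 0.
Bid 24 instead: wins, pays 6, utility 23 - 6 = 17.
Since 17 > 0, bidding 24 is strictly better here, so truthful bidding is not dominant.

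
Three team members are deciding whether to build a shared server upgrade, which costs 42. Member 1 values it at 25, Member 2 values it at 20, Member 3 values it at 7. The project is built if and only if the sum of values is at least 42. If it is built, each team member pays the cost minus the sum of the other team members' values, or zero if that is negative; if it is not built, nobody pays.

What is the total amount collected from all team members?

25

Total value 52 ≥ cost 42, so it is built.
Member 1: others sum to 27; max(0, 42 - 27) = 15.
Member 2: others sum to 32; max(0, 42 - 32) = 10.
Member 3: others sum to 45; max(0, 42 - 45) = 0.
Total collected = 15 + 10 + 0 = 25.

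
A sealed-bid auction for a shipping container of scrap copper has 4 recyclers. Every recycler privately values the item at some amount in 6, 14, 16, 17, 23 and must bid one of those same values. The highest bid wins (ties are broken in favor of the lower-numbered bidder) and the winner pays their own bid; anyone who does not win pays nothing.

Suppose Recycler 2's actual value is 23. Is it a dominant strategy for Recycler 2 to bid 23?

No

Consider the case where Recycler 1 bids 6, Recycler 3 bids 6 and Recycler 4 bids 6.
Truthful bid 23: wins, pays 23, utility 23 - 23 = 0.
Bid 14 instead: wins, pays 14, utility 23 - 14 = 9.
Since 9 > 0, bidding 14 is strictly better here, so truthful bidding is not dominant.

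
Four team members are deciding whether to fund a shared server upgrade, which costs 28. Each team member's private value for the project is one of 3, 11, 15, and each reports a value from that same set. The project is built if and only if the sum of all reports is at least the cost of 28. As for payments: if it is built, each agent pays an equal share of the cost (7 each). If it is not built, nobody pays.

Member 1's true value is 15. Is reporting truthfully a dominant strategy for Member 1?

Check each profile of the others' reports and compare truth against every alternative report.
Others report (3, 3, 11): truth gives 8, best alternative gives 8.
Others report (3, 3, 15): truth gives 8, best alternative gives 8.
Others report (3, 11, 3): truth gives 8, best alternative gives 8.
Others report (3, 11, 11): truth gives 8, best alternative gives 8.
Others report (3, 11, 15): truth gives 8, best alternative gives 8.
Others report (3, 15, 3): truth gives 8, best alternative gives 8.
(Remaining 21 profiles checked similarly; truth is weakly best in each.)
In every case the truthful report is at least as good as any alternative, so it is a dominant strategy.

Yes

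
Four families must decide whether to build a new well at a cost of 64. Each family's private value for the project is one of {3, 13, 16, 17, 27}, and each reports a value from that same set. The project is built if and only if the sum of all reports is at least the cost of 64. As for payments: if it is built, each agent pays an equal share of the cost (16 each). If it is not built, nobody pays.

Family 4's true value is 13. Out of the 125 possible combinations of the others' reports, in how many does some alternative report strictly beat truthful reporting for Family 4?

28

Others report (3, 27, 27): truth gives -3; report 3 gives 0 > -3. Violating.
Others report (13, 13, 27): truth gives -3; report 3 gives 0 > -3. Violating.
Others report (13, 16, 27): truth gives -3; report 3 gives 0 > -3. Violating.
Others report (13, 17, 27): truth gives -3; report 3 gives 0 > -3. Violating.
Others report (3, 3, 3): truth gives 0; no alternative beats it.
Others report (3, 3, 13): truth gives 0; no alternative beats it.
(Checking all 125 profiles: 28 have a profitable deviation, 97 do not.)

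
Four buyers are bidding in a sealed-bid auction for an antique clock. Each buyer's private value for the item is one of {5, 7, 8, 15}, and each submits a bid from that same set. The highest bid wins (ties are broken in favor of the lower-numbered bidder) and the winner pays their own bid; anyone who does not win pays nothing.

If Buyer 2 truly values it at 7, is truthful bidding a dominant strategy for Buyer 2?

Check each profile of the others' bids and compare truth against every alternative bid.
Others bid (5, 5, 5): truth gives 0, best alternative gives 0.
Others bid (5, 5, 7): truth gives 0, best alternative gives 0.
Others bid (5, 5, 8): truth gives 0, best alternative gives 0.
Others bid (5, 5, 15): truth gives 0, best alternative gives 0.
Others bid (5, 7, 5): truth gives 0, best alternative gives 0.
Others bid (5, 7, 7): truth gives 0, best alternative gives 0.
(Remaining 58 profiles checked similarly; truth is weakly best in each.)
In every case the truthful bid is at least as good as any alternative, so it is a dominant strategy.

Yes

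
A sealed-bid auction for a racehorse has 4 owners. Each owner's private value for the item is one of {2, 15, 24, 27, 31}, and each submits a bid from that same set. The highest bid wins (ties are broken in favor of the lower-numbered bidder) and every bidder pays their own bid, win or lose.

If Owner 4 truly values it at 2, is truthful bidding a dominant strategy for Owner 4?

Yes

Check each profile of the others' bids and compare truth against every alternative bid.
Others bid (2, 2, 15): truth gives -2, best alternative gives -15.
Others bid (2, 2, 24): truth gives -2, best alternative gives -15.
Others bid (2, 2, 27): truth gives -2, best alternative gives -15.
Others bid (2, 2, 31): truth gives -2, best alternative gives -15.
Others bid (2, 15, 2): truth gives -2, best alternative gives -15.
Others bid (2, 15, 15): truth gives -2, best alternative gives -15.
(Remaining 119 profiles checked similarly; truth is weakly best in each.)
In every case the truthful bid is at least as good as any alternative, so it is a dominant strategy.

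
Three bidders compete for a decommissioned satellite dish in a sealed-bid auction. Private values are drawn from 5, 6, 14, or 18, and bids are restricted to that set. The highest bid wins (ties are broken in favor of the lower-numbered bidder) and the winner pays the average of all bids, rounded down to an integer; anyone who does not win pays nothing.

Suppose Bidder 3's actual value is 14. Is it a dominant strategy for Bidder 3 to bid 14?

Consider the case where Bidder 1 bids 5 and Bidder 2 bids 5.
Truthful bid 14: wins, pays 8, utility 14 - 8 = 6.
Bid 6 instead: wins, pays 5, utility 14 - 5 = 9.
Since 9 > 6, bidding 6 is strictly better here, so truthful bidding is not dominant.

No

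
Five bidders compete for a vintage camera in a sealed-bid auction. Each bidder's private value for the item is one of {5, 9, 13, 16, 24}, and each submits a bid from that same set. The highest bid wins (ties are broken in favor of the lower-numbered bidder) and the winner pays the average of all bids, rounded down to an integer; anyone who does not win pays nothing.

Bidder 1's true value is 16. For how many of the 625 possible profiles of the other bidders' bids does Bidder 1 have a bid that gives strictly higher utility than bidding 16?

188

Others bid (5, 5, 5, 5): truth gives 9; bid 5 gives 11 > 9. Violating.
Others bid (5, 5, 5, 9): truth gives 8; bid 9 gives 10 > 8. Violating.
Others bid (5, 5, 5, 24): truth gives 0; bid 24 gives 4 > 0. Violating.
Others bid (5, 5, 9, 5): truth gives 8; bid 9 gives 10 > 8. Violating.
Others bid (5, 5, 5, 13): truth gives 8; no alternative beats it.
Others bid (5, 5, 5, 16): truth gives 7; no alternative beats it.
(Checking all 625 profiles: 188 have a profitable deviation, 437 do not.)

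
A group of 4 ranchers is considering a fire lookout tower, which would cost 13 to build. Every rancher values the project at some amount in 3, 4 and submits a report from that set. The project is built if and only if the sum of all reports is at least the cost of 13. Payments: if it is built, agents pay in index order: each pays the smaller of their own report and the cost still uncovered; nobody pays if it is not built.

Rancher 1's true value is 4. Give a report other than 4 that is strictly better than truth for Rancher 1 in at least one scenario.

Suppose Rancher 2 reports 3, Rancher 3 reports 3 and Rancher 4 reports 4.
Report 4: project built, pays 4, utility 4 - 4 = 0.
Report 3: project built, pays 3, utility 4 - 3 = 1.
So reporting 3 beats truth here (1 > 0).

3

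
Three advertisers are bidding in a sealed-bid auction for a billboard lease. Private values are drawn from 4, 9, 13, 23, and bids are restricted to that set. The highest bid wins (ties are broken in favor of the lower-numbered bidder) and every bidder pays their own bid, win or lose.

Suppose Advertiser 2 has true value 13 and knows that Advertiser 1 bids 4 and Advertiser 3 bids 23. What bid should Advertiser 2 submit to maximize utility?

Bid 4: loses but pays 4, utility -4.
Bid 9: loses but pays 9, utility -9.
Bid 13: loses but pays 13, utility -13.
Bid 23: wins, pays 23, utility 13 - 23 = -10.
The best choice is 4 with utility -4.

4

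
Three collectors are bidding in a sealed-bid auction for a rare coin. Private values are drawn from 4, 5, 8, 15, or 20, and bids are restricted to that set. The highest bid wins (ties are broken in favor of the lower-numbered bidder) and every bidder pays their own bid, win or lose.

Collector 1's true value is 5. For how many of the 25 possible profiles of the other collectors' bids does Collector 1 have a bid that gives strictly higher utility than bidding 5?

22

Others bid (4, 4): truth gives 0; bid 4 gives 1 > 0. Violating.
Others bid (4, 8): truth gives -5; bid 8 gives -3 > -5. Violating.
Others bid (4, 15): truth gives -5; bid 4 gives -4 > -5. Violating.
Others bid (4, 20): truth gives -5; bid 4 gives -4 > -5. Violating.
Others bid (4, 5): truth gives 0; no alternative beats it.
Others bid (5, 4): truth gives 0; no alternative beats it.
(Checking all 25 profiles: 22 have a profitable deviation, 3 do not.)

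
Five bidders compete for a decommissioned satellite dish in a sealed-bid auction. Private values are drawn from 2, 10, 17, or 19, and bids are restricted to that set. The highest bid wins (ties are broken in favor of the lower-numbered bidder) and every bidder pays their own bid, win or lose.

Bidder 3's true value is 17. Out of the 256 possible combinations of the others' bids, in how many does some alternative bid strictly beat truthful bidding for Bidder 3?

Others bid (2, 2, 2, 2): truth gives 0; bid 10 gives 7 > 0. Violating.
Others bid (2, 2, 2, 10): truth gives 0; bid 10 gives 7 > 0. Violating.
Others bid (2, 2, 2, 19): truth gives -17; bid 2 gives -2 > -17. Violating.
Others bid (2, 2, 10, 2): truth gives 0; bid 10 gives 7 > 0. Violating.
Others bid (2, 2, 2, 17): truth gives 0; no alternative beats it.
Others bid (2, 2, 10, 17): truth gives 0; no alternative beats it.
(Checking all 256 profiles: 224 have a profitable deviation, 32 do not.)

224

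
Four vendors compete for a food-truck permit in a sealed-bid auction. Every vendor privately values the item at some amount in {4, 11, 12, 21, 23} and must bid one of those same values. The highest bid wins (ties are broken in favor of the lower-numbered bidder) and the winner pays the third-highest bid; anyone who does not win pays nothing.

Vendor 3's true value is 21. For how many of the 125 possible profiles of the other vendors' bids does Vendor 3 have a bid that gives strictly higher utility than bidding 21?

27

Others bid (4, 4, 23): truth gives 0; bid 23 gives 17 > 0. Violating.
Others bid (4, 11, 23): truth gives 0; bid 23 gives 10 > 0. Violating.
Others bid (4, 12, 23): truth gives 0; bid 23 gives 9 > 0. Violating.
Others bid (4, 21, 4): truth gives 0; bid 23 gives 17 > 0. Violating.
Others bid (4, 4, 4): truth gives 17; no alternative beats it.
Others bid (4, 4, 11): truth gives 17; no alternative beats it.
(Checking all 125 profiles: 27 have a profitable deviation, 98 do not.)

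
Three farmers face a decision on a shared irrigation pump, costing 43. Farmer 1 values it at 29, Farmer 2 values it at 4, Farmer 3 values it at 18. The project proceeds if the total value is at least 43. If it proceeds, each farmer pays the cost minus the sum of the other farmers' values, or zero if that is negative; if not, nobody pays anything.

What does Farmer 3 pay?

10

Total value 51 ≥ cost 43, so the project is built.
The other farmers' values sum to 33.
Cost minus that sum is 43 - 33 = 10.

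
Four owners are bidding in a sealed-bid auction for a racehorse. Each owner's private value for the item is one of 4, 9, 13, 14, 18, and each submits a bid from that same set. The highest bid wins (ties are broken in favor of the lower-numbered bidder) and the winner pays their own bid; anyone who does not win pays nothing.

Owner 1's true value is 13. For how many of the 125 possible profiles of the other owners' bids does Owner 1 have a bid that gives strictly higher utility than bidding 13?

Others bid (4, 4, 4): truth gives 0; bid 4 gives 9 > 0. Violating.
Others bid (4, 4, 9): truth gives 0; bid 9 gives 4 > 0. Violating.
Others bid (4, 9, 4): truth gives 0; bid 9 gives 4 > 0. Violating.
Others bid (4, 9, 9): truth gives 0; bid 9 gives 4 > 0. Violating.
Others bid (4, 4, 13): truth gives 0; no alternative beats it.
Others bid (4, 4, 14): truth gives 0; no alternative beats it.
(Checking all 125 profiles: 8 have a profitable deviation, 117 do not.)

8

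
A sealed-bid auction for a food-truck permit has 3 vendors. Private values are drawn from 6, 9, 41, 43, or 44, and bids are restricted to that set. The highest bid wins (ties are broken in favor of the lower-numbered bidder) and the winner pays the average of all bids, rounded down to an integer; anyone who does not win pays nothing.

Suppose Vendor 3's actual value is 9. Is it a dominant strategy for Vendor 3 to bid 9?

Check each profile of the others' bids and compare truth against every alternative bid.
Others bid (6, 6): truth gives 2, best alternative gives 0.
Others bid (6, 9): truth gives 0, best alternative gives 0.
Others bid (6, 41): truth gives 0, best alternative gives 0.
Others bid (6, 43): truth gives 0, best alternative gives 0.
Others bid (6, 44): truth gives 0, best alternative gives 0.
Others bid (9, 6): truth gives 0, best alternative gives 0.
(Remaining 19 profiles checked similarly; truth is weakly best in each.)
In every case the truthful bid is at least as good as any alternative, so it is a dominant strategy.

Yes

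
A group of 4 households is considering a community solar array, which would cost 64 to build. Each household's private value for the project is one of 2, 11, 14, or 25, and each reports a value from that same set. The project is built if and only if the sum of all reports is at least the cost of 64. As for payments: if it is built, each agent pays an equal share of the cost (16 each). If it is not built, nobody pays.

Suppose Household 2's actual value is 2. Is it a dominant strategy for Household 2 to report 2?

Yes

Check each profile of the others' reports and compare truth against every alternative report.
Others report (11, 25, 25): truth gives 0, best alternative gives -14.
Others report (14, 14, 25): truth gives 0, best alternative gives -14.
Others report (14, 25, 14): truth gives 0, best alternative gives -14.
Others report (25, 11, 25): truth gives 0, best alternative gives -14.
Others report (25, 14, 14): truth gives 0, best alternative gives -14.
Others report (25, 25, 11): truth gives 0, best alternative gives -14.
(Remaining 58 profiles checked similarly; truth is weakly best in each.)
In every case the truthful report is at least as good as any alternative, so it is a dominant strategy.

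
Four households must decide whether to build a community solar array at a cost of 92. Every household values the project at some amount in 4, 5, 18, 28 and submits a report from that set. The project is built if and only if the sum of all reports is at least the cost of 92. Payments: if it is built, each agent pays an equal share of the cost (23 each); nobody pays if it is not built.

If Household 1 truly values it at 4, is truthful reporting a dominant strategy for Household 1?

Check each profile of the others' reports and compare truth against every alternative report.
Others report (4, 4, 4): truth gives 0, best alternative gives 0.
Others report (4, 4, 5): truth gives 0, best alternative gives 0.
Others report (4, 4, 18): truth gives 0, best alternative gives 0.
Others report (4, 4, 28): truth gives 0, best alternative gives 0.
Others report (4, 5, 4): truth gives 0, best alternative gives 0.
Others report (4, 5, 5): truth gives 0, best alternative gives 0.
(Remaining 58 profiles checked similarly; truth is weakly best in each.)
In every case the truthful report is at least as good as any alternative, so it is a dominant strategy.

Yes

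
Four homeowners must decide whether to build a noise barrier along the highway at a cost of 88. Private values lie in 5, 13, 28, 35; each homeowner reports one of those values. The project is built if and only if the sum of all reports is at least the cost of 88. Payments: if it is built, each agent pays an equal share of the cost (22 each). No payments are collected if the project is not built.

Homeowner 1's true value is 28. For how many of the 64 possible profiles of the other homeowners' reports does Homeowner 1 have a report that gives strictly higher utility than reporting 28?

9

Others report (5, 13, 35): truth gives 0; report 35 gives 6 > 0. Violating.
Others report (5, 35, 13): truth gives 0; report 35 gives 6 > 0. Violating.
Others report (13, 5, 35): truth gives 0; report 35 gives 6 > 0. Violating.
Others report (13, 13, 28): truth gives 0; report 35 gives 6 > 0. Violating.
Others report (5, 5, 5): truth gives 0; no alternative beats it.
Others report (5, 5, 13): truth gives 0; no alternative beats it.
(Checking all 64 profiles: 9 have a profitable deviation, 55 do not.)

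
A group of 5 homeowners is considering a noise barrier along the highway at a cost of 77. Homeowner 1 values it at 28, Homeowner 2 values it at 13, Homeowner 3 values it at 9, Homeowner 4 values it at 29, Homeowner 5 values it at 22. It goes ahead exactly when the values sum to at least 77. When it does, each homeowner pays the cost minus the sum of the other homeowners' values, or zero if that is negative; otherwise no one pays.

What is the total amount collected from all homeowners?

9

Total value 101 ≥ cost 77, so it is built.
Homeowner 1: others sum to 73; max(0, 77 - 73) = 4.
Homeowner 2: others sum to 88; max(0, 77 - 88) = 0.
Homeowner 3: others sum to 92; max(0, 77 - 92) = 0.
Homeowner 4: others sum to 72; max(0, 77 - 72) = 5.
Homeowner 5: others sum to 79; max(0, 77 - 79) = 0.
Total collected = 4 + 0 + 0 + 5 + 0 = 9.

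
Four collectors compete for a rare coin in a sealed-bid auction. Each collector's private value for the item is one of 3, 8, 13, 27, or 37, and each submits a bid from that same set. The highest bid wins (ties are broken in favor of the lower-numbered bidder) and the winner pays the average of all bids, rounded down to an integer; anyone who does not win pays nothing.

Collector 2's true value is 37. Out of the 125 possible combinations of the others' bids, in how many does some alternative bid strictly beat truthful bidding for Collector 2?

Others bid (3, 3, 3): truth gives 26; bid 8 gives 33 > 26. Violating.
Others bid (3, 3, 8): truth gives 25; bid 8 gives 32 > 25. Violating.
Others bid (3, 3, 13): truth gives 23; bid 13 gives 29 > 23. Violating.
Others bid (3, 3, 27): truth gives 20; bid 27 gives 22 > 20. Violating.
Others bid (3, 3, 37): truth gives 17; no alternative beats it.
Others bid (3, 8, 37): truth gives 16; no alternative beats it.
(Checking all 125 profiles: 48 have a profitable deviation, 77 do not.)

48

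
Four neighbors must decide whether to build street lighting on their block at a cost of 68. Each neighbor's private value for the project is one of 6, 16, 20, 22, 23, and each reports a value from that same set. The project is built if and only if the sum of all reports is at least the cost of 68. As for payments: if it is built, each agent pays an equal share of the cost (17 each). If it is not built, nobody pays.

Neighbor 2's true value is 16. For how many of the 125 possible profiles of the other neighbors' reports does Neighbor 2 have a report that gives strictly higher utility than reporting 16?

Others report (6, 23, 23): truth gives -1; report 6 gives 0 > -1. Violating.
Others report (16, 16, 20): truth gives -1; report 6 gives 0 > -1. Violating.
Others report (16, 16, 22): truth gives -1; report 6 gives 0 > -1. Violating.
Others report (16, 16, 23): truth gives -1; report 6 gives 0 > -1. Violating.
Others report (6, 6, 6): truth gives 0; no alternative beats it.
Others report (6, 6, 16): truth gives 0; no alternative beats it.
(Checking all 125 profiles: 37 have a profitable deviation, 88 do not.)

37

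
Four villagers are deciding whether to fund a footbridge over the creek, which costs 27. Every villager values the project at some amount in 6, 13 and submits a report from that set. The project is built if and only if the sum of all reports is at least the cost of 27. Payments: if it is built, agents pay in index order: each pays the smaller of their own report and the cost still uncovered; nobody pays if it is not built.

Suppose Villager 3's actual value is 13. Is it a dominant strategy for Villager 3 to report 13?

Consider the case where Villager 1 reports 6, Villager 2 reports 6 and Villager 4 reports 13.
Truthful report 13: project built, pays 13, utility 13 - 13 = 0.
Report 6 instead: project built, pays 6, utility 13 - 6 = 7.
Since 7 > 0, reporting 6 is strictly better here, so truthful reporting is not dominant.

No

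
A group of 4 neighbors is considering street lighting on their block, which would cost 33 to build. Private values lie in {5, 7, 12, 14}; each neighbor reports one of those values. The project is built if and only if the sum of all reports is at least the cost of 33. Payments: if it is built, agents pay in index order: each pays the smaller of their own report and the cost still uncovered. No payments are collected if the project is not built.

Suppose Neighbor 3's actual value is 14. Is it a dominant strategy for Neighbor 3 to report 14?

Consider the case where Neighbor 1 reports 5, Neighbor 2 reports 5 and Neighbor 4 reports 12.
Truthful report 14: project built, pays 14, utility 14 - 14 = 0.
Report 12 instead: project built, pays 12, utility 14 - 12 = 2.
Since 2 > 0, reporting 12 is strictly better here, so truthful reporting is not dominant.

No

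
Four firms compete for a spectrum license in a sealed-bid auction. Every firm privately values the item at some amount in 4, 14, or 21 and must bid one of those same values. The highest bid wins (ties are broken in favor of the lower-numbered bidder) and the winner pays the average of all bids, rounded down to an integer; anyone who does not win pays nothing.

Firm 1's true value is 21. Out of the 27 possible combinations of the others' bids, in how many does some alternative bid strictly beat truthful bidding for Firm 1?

8

Others bid (4, 4, 4): truth gives 13; bid 4 gives 17 > 13. Violating.
Others bid (4, 4, 14): truth gives 11; bid 14 gives 12 > 11. Violating.
Others bid (4, 14, 4): truth gives 11; bid 14 gives 12 > 11. Violating.
Others bid (4, 14, 14): truth gives 8; bid 14 gives 10 > 8. Violating.
Others bid (4, 4, 21): truth gives 9; no alternative beats it.
Others bid (4, 14, 21): truth gives 6; no alternative beats it.
(Checking all 27 profiles: 8 have a profitable deviation, 19 do not.)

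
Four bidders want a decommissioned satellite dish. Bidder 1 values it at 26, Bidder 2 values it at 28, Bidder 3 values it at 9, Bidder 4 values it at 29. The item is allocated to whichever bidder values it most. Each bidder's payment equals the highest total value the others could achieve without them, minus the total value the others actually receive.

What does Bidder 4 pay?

Bidder 4 has the highest value and receives the item.
Without Bidder 4, the item would go to the next-highest value, 28, so the others could achieve 28.
With Bidder 4 present and winning, the others receive nothing, so their total is 0.
Payment = 28 - 0 = 28.

28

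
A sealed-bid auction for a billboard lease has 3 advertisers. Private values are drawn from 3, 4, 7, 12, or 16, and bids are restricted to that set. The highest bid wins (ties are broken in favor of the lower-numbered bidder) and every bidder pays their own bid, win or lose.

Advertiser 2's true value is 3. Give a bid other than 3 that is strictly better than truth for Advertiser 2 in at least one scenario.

4

Suppose Advertiser 1 bids 3 and Advertiser 3 bids 3.
Bid 3: loses but pays 3, utility -3.
Bid 4: wins, pays 4, utility 3 - 4 = -1.
So bidding 4 beats truth here (-1 > -3).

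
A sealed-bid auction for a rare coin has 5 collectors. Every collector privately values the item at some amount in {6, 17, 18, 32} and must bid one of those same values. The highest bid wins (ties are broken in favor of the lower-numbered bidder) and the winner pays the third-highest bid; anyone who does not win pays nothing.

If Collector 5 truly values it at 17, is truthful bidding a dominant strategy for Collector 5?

No

Consider the case where Collector 1 bids 6, Collector 2 bids 6, Collector 3 bids 6 and Collector 4 bids 17.
Truthful bid 17: loses, pays 0, utility 0.
Bid 18 instead: wins, pays 6, utility 17 - 6 = 11.
Since 11 > 0, bidding 18 is strictly better here, so truthful bidding is not dominant.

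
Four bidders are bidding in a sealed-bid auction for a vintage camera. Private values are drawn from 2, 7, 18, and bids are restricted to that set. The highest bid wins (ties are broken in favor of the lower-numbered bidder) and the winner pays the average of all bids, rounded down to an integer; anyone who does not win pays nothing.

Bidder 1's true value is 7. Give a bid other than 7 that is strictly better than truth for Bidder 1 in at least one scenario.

Suppose Bidder 2 bids 2, Bidder 3 bids 2 and Bidder 4 bids 2.
Bid 7: wins, pays 3, utility 7 - 3 = 4.
Bid 2: wins, pays 2, utility 7 - 2 = 5.
So bidding 2 beats truth here (5 > 4).

2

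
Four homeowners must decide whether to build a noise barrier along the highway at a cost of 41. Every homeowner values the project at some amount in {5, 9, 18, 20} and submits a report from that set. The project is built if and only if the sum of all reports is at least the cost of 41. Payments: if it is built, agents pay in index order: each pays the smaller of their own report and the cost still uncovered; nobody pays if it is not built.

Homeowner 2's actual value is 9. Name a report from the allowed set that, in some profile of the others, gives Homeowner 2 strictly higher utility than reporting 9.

5

Suppose Homeowner 1 reports 5, Homeowner 3 reports 18 and Homeowner 4 reports 18.
Report 9: project built, pays 9, utility 9 - 9 = 0.
Report 5: project built, pays 5, utility 9 - 5 = 4.
So reporting 5 beats truth here (4 > 0).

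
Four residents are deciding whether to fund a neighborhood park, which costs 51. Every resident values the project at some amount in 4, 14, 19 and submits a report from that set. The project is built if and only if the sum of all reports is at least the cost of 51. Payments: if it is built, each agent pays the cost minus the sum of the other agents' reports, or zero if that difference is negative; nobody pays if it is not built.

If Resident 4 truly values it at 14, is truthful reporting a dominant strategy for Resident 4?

Yes

Check each profile of the others' reports and compare truth against every alternative report.
Others report (14, 19, 19): truth gives 14, best alternative gives 14.
Others report (19, 14, 19): truth gives 14, best alternative gives 14.
Others report (19, 19, 14): truth gives 14, best alternative gives 14.
Others report (19, 19, 19): truth gives 14, best alternative gives 14.
Others report (14, 14, 19): truth gives 10, best alternative gives 10.
Others report (14, 19, 14): truth gives 10, best alternative gives 10.
(Remaining 21 profiles checked similarly; truth is weakly best in each.)
In every case the truthful report is at least as good as any alternative, so it is a dominant strategy.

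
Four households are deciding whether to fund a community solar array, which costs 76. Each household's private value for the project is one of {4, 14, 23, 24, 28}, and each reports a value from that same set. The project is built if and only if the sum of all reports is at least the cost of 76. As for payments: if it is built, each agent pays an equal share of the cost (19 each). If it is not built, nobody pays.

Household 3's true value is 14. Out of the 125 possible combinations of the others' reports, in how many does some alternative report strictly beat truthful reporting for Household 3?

25

Others report (14, 23, 28): truth gives -5; report 4 gives 0 > -5. Violating.
Others report (14, 24, 24): truth gives -5; report 4 gives 0 > -5. Violating.
Others report (14, 24, 28): truth gives -5; report 4 gives 0 > -5. Violating.
Others report (14, 28, 23): truth gives -5; report 4 gives 0 > -5. Violating.
Others report (4, 4, 4): truth gives 0; no alternative beats it.
Others report (4, 4, 14): truth gives 0; no alternative beats it.
(Checking all 125 profiles: 25 have a profitable deviation, 100 do not.)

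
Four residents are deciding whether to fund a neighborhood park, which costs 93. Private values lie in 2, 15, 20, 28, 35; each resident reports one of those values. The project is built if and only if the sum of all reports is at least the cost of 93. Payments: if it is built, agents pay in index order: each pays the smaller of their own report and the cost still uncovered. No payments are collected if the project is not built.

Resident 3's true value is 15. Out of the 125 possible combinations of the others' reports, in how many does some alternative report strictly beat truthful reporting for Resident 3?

7

Others report (28, 28, 35): truth gives 0; report 2 gives 13 > 0. Violating.
Others report (28, 35, 28): truth gives 0; report 2 gives 13 > 0. Violating.
Others report (28, 35, 35): truth gives 0; report 2 gives 13 > 0. Violating.
Others report (35, 28, 28): truth gives 0; report 2 gives 13 > 0. Violating.
Others report (2, 2, 2): truth gives 0; no alternative beats it.
Others report (2, 2, 15): truth gives 0; no alternative beats it.
(Checking all 125 profiles: 7 have a profitable deviation, 118 do not.)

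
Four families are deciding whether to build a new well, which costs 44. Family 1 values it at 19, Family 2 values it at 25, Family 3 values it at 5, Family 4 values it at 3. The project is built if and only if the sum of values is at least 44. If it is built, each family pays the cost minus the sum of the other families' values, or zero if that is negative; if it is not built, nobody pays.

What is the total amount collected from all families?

Total value 52 ≥ cost 44, so it is built.
Family 1: others sum to 33; max(0, 44 - 33) = 11.
Family 2: others sum to 27; max(0, 44 - 27) = 17.
Family 3: others sum to 47; max(0, 44 - 47) = 0.
Family 4: others sum to 49; max(0, 44 - 49) = 0.
Total collected = 11 + 17 + 0 + 0 = 28.

28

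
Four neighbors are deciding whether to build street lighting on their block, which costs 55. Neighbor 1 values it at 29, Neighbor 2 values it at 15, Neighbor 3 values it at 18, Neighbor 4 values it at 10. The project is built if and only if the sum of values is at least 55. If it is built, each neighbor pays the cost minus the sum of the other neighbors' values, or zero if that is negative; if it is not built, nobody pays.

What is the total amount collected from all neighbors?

Total value 72 ≥ cost 55, so it is built.
Neighbor 1: others sum to 43; max(0, 55 - 43) = 12.
Neighbor 2: others sum to 57; max(0, 55 - 57) = 0.
Neighbor 3: others sum to 54; max(0, 55 - 54) = 1.
Neighbor 4: others sum to 62; max(0, 55 - 62) = 0.
Total collected = 12 + 0 + 1 + 0 = 13.

13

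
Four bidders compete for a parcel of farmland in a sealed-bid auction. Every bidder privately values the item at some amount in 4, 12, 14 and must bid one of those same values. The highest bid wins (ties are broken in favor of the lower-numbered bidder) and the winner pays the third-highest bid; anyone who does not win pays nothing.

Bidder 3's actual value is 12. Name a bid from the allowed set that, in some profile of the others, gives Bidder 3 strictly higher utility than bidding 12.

Suppose Bidder 1 bids 4, Bidder 2 bids 4 and Bidder 4 bids 14.
Bid 12: loses, pays 0, utility 0.
Bid 14: wins, pays 4, utility 12 - 4 = 8.
So bidding 14 beats truth here (8 > 0).

14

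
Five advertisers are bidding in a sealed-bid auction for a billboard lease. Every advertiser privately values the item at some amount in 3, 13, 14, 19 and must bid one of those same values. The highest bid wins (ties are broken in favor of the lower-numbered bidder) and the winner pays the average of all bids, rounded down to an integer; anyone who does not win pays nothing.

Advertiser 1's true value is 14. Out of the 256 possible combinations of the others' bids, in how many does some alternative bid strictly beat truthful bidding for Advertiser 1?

Others bid (3, 3, 3, 3): truth gives 9; bid 3 gives 11 > 9. Violating.
Others bid (3, 3, 3, 19): truth gives 0; bid 19 gives 5 > 0. Violating.
Others bid (3, 3, 13, 19): truth gives 0; bid 19 gives 3 > 0. Violating.
Others bid (3, 3, 14, 19): truth gives 0; bid 19 gives 3 > 0. Violating.
Others bid (3, 3, 3, 13): truth gives 7; no alternative beats it.
Others bid (3, 3, 3, 14): truth gives 7; no alternative beats it.
(Checking all 256 profiles: 83 have a profitable deviation, 173 do not.)

83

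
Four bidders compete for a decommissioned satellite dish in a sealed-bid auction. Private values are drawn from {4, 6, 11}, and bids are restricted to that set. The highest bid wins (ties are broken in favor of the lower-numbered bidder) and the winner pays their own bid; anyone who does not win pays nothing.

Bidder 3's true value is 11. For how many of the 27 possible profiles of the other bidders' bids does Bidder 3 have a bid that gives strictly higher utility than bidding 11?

Others bid (4, 4, 4): truth gives 0; bid 6 gives 5 > 0. Violating.
Others bid (4, 4, 6): truth gives 0; bid 6 gives 5 > 0. Violating.
Others bid (4, 4, 11): truth gives 0; no alternative beats it.
Others bid (4, 6, 4): truth gives 0; no alternative beats it.
(Checking all 27 profiles: 2 have a profitable deviation, 25 do not.)

2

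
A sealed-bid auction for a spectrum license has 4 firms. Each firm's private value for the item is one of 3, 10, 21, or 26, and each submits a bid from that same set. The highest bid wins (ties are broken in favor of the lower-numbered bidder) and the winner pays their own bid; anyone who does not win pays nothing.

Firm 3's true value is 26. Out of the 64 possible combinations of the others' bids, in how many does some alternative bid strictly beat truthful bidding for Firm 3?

Others bid (3, 3, 3): truth gives 0; bid 10 gives 16 > 0. Violating.
Others bid (3, 3, 10): truth gives 0; bid 10 gives 16 > 0. Violating.
Others bid (3, 3, 21): truth gives 0; bid 21 gives 5 > 0. Violating.
Others bid (3, 10, 3): truth gives 0; bid 21 gives 5 > 0. Violating.
Others bid (3, 3, 26): truth gives 0; no alternative beats it.
Others bid (3, 10, 26): truth gives 0; no alternative beats it.
(Checking all 64 profiles: 12 have a profitable deviation, 52 do not.)

12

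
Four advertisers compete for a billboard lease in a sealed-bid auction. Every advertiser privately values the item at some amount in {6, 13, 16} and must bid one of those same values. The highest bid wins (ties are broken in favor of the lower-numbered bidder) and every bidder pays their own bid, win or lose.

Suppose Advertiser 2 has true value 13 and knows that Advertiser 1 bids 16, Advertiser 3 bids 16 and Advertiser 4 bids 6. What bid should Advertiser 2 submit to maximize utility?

Bid 6: loses but pays 6, utility -6.
Bid 13: loses but pays 13, utility -13.
Bid 16: loses but pays 16, utility -16.
The best choice is 6 with utility -6.

6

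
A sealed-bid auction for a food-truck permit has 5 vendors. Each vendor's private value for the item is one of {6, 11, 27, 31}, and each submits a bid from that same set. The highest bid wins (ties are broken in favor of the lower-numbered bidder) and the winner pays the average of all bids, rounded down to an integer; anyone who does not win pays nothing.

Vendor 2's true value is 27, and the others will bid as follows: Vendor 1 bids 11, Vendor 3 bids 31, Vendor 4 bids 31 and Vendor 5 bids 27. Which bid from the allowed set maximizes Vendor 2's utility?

Bid 6: loses, pays 0, utility 0.
Bid 11: loses, pays 0, utility 0.
Bid 27: loses, pays 0, utility 0.
Bid 31: wins, pays 26, utility 27 - 26 = 1.
The best choice is 31 with utility 1.

31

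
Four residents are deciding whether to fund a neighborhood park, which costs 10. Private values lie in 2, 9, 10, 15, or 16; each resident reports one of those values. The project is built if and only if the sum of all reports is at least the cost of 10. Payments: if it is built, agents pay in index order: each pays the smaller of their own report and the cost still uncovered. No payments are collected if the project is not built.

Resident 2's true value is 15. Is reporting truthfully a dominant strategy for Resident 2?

No

Consider the case where Resident 1 reports 2, Resident 3 reports 2 and Resident 4 reports 9.
Truthful report 15: project built, pays 8, utility 15 - 8 = 7.
Report 2 instead: project built, pays 2, utility 15 - 2 = 13.
Since 13 > 7, reporting 2 is strictly better here, so truthful reporting is not dominant.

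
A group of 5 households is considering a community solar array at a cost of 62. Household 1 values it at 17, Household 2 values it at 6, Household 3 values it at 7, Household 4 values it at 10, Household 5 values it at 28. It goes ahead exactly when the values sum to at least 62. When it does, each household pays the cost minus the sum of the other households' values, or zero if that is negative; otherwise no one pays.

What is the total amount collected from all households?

Total value 68 ≥ cost 62, so it is built.
Household 1: others sum to 51; max(0, 62 - 51) = 11.
Household 2: others sum to 62; max(0, 62 - 62) = 0.
Household 3: others sum to 61; max(0, 62 - 61) = 1.
Household 4: others sum to 58; max(0, 62 - 58) = 4.
Household 5: others sum to 40; max(0, 62 - 40) = 22.
Total collected = 11 + 0 + 1 + 4 + 22 = 38.

38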